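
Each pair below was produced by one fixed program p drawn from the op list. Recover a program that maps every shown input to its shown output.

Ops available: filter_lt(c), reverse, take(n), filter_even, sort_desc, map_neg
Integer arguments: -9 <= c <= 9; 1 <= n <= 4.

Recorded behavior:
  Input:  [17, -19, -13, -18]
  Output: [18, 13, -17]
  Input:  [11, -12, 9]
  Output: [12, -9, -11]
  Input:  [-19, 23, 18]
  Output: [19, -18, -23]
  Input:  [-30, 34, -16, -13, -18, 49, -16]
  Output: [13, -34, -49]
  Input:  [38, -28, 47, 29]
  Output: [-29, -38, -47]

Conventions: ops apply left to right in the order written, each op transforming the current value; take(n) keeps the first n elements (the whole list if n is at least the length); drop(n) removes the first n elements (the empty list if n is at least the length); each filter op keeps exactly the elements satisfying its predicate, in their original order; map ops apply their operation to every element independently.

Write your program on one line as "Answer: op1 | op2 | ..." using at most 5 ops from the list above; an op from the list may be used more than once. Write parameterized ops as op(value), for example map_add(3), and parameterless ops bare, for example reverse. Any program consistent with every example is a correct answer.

sort_desc | take(3) | map_neg | sort_desc

Check, running the answer program on each example:
  [17, -19, -13, -18] -> [17, -13, -18, -19] -> [17, -13, -18] -> [-17, 13, 18] -> [18, 13, -17]
  [11, -12, 9] -> [11, 9, -12] -> [11, 9, -12] -> [-11, -9, 12] -> [12, -9, -11]
  [-19, 23, 18] -> [23, 18, -19] -> [23, 18, -19] -> [-23, -18, 19] -> [19, -18, -23]
  [-30, 34, -16, -13, -18, 49, -16] -> [49, 34, -13, -16, -16, -18, -30] -> [49, 34, -13] -> [-49, -34, 13] -> [13, -34, -49]
  [38, -28, 47, 29] -> [47, 38, 29, -28] -> [47, 38, 29] -> [-47, -38, -29] -> [-29, -38, -47]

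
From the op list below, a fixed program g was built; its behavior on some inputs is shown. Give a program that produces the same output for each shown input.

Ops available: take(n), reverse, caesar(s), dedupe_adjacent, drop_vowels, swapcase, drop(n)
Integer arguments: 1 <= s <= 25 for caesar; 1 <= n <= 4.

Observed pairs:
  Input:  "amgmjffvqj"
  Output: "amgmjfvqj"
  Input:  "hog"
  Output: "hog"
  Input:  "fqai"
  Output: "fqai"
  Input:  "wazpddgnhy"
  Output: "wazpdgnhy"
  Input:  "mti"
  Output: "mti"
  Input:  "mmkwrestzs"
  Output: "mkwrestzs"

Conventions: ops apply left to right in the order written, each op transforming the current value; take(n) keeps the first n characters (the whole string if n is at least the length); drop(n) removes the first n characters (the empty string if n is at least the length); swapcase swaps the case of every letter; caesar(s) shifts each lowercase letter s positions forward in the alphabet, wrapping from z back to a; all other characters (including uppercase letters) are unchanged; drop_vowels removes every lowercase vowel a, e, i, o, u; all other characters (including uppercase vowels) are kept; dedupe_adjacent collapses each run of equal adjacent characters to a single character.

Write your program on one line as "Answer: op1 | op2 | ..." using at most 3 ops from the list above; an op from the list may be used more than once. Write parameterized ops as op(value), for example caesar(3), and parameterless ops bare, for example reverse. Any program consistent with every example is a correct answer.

swapcase | dedupe_adjacent | swapcase

Check, running the answer program on each example:
  "amgmjffvqj" -> "AMGMJFFVQJ" -> "AMGMJFVQJ" -> "amgmjfvqj"
  "hog" -> "HOG" -> "HOG" -> "hog"
  "fqai" -> "FQAI" -> "FQAI" -> "fqai"
  "wazpddgnhy" -> "WAZPDDGNHY" -> "WAZPDGNHY" -> "wazpdgnhy"
  "mti" -> "MTI" -> "MTI" -> "mti"
  "mmkwrestzs" -> "MMKWRESTZS" -> "MKWRESTZS" -> "mkwrestzs"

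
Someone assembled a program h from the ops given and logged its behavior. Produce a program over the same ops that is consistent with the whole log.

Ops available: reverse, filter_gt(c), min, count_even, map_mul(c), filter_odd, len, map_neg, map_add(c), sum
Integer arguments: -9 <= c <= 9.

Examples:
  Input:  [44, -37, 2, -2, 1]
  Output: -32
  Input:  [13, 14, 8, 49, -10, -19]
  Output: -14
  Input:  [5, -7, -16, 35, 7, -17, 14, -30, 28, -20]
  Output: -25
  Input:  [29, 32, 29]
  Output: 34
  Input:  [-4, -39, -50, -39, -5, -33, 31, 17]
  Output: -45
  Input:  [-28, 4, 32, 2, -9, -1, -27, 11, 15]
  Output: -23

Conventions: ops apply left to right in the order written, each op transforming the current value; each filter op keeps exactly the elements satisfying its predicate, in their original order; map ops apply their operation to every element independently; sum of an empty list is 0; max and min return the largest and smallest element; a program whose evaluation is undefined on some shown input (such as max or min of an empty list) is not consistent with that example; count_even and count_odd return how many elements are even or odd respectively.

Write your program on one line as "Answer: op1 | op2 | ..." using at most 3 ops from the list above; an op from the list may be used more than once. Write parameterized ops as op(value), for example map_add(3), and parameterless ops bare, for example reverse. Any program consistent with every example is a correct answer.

map_add(-3) | map_add(8) | min

Check, running the answer program on each example:
  [44, -37, 2, -2, 1] -> [41, -40, -1, -5, -2] -> [49, -32, 7, 3, 6] -> -32
  [13, 14, 8, 49, -10, -19] -> [10, 11, 5, 46, -13, -22] -> [18, 19, 13, 54, -5, -14] -> -14
  [5, -7, -16, 35, 7, -17, 14, -30, 28, -20] -> [2, -10, -19, 32, 4, -20, 11, -33, 25, -23] -> [10, -2, -11, 40, 12, -12, 19, -25, 33, -15] -> -25
  [29, 32, 29] -> [26, 29, 26] -> [34, 37, 34] -> 34
  [-4, -39, -50, -39, -5, -33, 31, 17] -> [-7, -42, -53, -42, -8, -36, 28, 14] -> [1, -34, -45, -34, 0, -28, 36, 22] -> -45
  [-28, 4, 32, 2, -9, -1, -27, 11, 15] -> [-31, 1, 29, -1, -12, -4, -30, 8, 12] -> [-23, 9, 37, 7, -4, 4, -22, 16, 20] -> -23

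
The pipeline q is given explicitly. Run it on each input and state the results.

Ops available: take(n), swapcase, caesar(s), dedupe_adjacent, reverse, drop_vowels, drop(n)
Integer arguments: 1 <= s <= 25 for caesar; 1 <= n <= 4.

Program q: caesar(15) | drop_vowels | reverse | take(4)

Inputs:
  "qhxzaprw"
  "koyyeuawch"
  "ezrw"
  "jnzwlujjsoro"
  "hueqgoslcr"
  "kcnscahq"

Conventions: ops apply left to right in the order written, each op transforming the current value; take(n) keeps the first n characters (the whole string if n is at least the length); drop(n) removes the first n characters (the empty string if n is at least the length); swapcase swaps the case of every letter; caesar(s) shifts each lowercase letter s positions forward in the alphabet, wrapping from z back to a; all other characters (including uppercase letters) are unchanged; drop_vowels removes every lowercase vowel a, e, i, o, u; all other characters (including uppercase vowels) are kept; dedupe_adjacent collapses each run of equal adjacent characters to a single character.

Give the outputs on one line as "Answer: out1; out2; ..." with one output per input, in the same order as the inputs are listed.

Execution, op by op:
  "qhxzaprw" -> "fwmopegl" -> "fwmpgl" -> "lgpmwf" -> "lgpm"
  "koyyeuawch" -> "zdnntjplrw" -> "zdnntjplrw" -> "wrlpjtnndz" -> "wrlp"
  "ezrw" -> "togl" -> "tgl" -> "lgt" -> "lgt"
  "jnzwlujjsoro" -> "ycolajyyhdgd" -> "ycljyyhdgd" -> "dgdhyyjlcy" -> "dgdh"
  "hueqgoslcr" -> "wjtfvdharg" -> "wjtfvdhrg" -> "grhdvftjw" -> "grhd"
  "kcnscahq" -> "zrchrpwf" -> "zrchrpwf" -> "fwprhcrz" -> "fwpr"

"lgpm"; "wrlp"; "lgt"; "dgdh"; "grhd"; "fwpr"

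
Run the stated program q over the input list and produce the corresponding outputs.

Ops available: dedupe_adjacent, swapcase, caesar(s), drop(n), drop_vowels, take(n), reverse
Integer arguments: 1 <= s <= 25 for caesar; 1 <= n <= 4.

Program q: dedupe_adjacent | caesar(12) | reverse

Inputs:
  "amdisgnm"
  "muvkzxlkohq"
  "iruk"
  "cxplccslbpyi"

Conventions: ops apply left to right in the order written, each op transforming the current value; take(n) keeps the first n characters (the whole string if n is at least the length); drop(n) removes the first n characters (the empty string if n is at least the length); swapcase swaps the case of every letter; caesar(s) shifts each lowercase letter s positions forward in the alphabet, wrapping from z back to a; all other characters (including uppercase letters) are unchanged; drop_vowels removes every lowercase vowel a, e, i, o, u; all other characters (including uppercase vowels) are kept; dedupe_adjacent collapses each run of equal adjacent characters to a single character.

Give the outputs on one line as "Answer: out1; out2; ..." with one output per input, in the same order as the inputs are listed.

"yzseupym"; "ctawxjlwhgy"; "wgdu"; "ukbnxeoxbjo"

Execution, op by op:
  "amdisgnm" -> "amdisgnm" -> "mypueszy" -> "yzseupym"
  "muvkzxlkohq" -> "muvkzxlkohq" -> "yghwljxwatc" -> "ctawxjlwhgy"
  "iruk" -> "iruk" -> "udgw" -> "wgdu"
  "cxplccslbpyi" -> "cxplcslbpyi" -> "ojbxoexnbku" -> "ukbnxeoxbjo"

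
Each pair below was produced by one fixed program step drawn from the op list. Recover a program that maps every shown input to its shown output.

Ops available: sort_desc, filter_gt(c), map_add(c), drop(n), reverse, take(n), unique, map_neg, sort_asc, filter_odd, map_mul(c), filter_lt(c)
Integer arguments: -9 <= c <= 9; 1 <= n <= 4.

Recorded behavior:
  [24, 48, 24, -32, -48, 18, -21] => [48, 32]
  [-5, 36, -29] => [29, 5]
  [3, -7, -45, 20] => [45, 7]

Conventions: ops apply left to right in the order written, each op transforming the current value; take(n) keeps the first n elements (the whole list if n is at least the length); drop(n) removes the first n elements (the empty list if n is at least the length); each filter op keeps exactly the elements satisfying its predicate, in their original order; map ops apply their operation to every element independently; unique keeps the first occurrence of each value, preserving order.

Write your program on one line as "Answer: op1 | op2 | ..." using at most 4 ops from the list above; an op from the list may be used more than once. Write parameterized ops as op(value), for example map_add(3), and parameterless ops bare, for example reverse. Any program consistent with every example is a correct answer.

sort_asc | filter_lt(7) | map_neg | take(2)

Check, running the answer program on each example:
  [24, 48, 24, -32, -48, 18, -21] -> [-48, -32, -21, 18, 24, 24, 48] -> [-48, -32, -21] -> [48, 32, 21] -> [48, 32]
  [-5, 36, -29] -> [-29, -5, 36] -> [-29, -5] -> [29, 5] -> [29, 5]
  [3, -7, -45, 20] -> [-45, -7, 3, 20] -> [-45, -7, 3] -> [45, 7, -3] -> [45, 7]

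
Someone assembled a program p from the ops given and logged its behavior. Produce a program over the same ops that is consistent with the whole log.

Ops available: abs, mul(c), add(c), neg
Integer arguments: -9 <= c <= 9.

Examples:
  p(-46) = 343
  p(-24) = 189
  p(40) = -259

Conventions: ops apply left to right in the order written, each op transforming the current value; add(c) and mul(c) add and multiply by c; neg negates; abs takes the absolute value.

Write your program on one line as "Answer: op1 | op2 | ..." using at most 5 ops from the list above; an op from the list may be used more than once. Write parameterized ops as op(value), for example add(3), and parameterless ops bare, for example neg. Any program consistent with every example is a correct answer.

add(-3) | neg | mul(-7) | neg

Check, running the answer program on each example:
  -46 -> -49 -> 49 -> -343 -> 343
  -24 -> -27 -> 27 -> -189 -> 189
  40 -> 37 -> -37 -> 259 -> -259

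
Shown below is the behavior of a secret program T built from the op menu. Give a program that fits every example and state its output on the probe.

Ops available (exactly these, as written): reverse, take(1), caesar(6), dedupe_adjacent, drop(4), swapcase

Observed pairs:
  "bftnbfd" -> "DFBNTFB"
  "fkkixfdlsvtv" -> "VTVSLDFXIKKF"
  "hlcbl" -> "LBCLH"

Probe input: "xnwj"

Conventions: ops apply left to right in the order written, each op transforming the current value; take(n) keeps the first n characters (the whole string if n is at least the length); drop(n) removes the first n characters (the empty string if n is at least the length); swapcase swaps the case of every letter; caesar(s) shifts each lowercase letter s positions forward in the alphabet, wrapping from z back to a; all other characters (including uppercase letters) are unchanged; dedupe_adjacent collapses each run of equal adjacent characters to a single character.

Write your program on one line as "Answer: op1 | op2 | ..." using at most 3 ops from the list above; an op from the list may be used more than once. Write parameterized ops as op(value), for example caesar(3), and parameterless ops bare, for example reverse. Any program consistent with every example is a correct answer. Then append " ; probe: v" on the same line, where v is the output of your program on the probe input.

swapcase | reverse ; probe: "JWNX"

Check, running the answer program on each example:
  "bftnbfd" -> "BFTNBFD" -> "DFBNTFB"
  "fkkixfdlsvtv" -> "FKKIXFDLSVTV" -> "VTVSLDFXIKKF"
  "hlcbl" -> "HLCBL" -> "LBCLH"
  probe: "xnwj" -> "XNWJ" -> "JWNX"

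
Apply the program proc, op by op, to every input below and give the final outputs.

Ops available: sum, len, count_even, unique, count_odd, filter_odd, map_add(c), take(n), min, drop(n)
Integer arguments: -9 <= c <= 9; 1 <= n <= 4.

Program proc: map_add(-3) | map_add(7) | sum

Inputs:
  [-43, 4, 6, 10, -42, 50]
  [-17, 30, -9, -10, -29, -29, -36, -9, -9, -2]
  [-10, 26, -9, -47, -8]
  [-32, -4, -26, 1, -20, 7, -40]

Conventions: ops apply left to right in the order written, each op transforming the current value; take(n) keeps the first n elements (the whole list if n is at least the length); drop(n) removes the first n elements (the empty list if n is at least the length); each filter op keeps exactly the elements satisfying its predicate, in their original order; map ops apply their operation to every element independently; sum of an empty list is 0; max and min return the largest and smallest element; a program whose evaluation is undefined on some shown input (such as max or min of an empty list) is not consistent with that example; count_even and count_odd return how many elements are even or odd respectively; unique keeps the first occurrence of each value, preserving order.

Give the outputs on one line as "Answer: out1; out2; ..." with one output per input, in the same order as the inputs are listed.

Execution, op by op:
  [-43, 4, 6, 10, -42, 50] -> [-46, 1, 3, 7, -45, 47] -> [-39, 8, 10, 14, -38, 54] -> 9
  [-17, 30, -9, -10, -29, -29, -36, -9, -9, -2] -> [-20, 27, -12, -13, -32, -32, -39, -12, -12, -5] -> [-13, 34, -5, -6, -25, -25, -32, -5, -5, 2] -> -80
  [-10, 26, -9, -47, -8] -> [-13, 23, -12, -50, -11] -> [-6, 30, -5, -43, -4] -> -28
  [-32, -4, -26, 1, -20, 7, -40] -> [-35, -7, -29, -2, -23, 4, -43] -> [-28, 0, -22, 5, -16, 11, -36] -> -86

9; -80; -28; -86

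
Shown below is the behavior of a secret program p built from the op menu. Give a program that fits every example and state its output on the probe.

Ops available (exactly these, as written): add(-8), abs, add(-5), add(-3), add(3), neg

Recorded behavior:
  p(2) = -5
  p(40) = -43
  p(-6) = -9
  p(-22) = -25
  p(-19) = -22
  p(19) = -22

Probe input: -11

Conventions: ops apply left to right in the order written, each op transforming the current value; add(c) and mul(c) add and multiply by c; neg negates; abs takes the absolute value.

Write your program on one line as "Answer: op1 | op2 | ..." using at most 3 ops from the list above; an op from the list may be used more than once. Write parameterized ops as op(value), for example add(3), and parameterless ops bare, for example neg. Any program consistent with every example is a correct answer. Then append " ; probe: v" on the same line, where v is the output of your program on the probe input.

abs | neg | add(-3) ; probe: -14

Check, running the answer program on each example:
  2 -> 2 -> -2 -> -5
  40 -> 40 -> -40 -> -43
  -6 -> 6 -> -6 -> -9
  -22 -> 22 -> -22 -> -25
  -19 -> 19 -> -19 -> -22
  19 -> 19 -> -19 -> -22
  probe: -11 -> 11 -> -11 -> -14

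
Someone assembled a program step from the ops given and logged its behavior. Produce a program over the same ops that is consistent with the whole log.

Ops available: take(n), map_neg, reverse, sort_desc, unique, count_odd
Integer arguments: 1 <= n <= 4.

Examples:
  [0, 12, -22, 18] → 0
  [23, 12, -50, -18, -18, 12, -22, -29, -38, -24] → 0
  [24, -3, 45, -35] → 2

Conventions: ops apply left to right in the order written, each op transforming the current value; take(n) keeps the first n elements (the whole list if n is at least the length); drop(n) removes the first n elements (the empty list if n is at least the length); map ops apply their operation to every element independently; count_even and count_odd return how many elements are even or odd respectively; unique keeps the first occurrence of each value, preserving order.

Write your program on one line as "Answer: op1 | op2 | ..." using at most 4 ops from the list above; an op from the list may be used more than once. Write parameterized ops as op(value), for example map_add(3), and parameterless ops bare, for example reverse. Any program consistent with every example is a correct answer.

unique | reverse | take(2) | count_odd

Check, running the answer program on each example:
  [0, 12, -22, 18] -> [0, 12, -22, 18] -> [18, -22, 12, 0] -> [18, -22] -> 0
  [23, 12, -50, -18, -18, 12, -22, -29, -38, -24] -> [23, 12, -50, -18, -22, -29, -38, -24] -> [-24, -38, -29, -22, -18, -50, 12, 23] -> [-24, -38] -> 0
  [24, -3, 45, -35] -> [24, -3, 45, -35] -> [-35, 45, -3, 24] -> [-35, 45] -> 2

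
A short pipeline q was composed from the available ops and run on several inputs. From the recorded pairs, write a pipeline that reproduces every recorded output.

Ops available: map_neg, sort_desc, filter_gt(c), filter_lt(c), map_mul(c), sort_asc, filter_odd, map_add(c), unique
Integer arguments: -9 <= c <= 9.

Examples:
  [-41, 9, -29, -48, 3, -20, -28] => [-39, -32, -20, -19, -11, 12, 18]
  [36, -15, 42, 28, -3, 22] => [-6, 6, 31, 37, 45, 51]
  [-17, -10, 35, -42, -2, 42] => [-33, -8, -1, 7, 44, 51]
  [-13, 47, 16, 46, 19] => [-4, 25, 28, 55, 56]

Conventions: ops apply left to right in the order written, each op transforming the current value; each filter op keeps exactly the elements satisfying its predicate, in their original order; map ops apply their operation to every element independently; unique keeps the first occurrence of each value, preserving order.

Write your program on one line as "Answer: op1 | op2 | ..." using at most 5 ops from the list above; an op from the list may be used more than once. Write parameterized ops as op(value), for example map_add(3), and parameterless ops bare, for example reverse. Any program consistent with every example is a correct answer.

map_neg | map_add(-9) | map_neg | sort_asc

Check, running the answer program on each example:
  [-41, 9, -29, -48, 3, -20, -28] -> [41, -9, 29, 48, -3, 20, 28] -> [32, -18, 20, 39, -12, 11, 19] -> [-32, 18, -20, -39, 12, -11, -19] -> [-39, -32, -20, -19, -11, 12, 18]
  [36, -15, 42, 28, -3, 22] -> [-36, 15, -42, -28, 3, -22] -> [-45, 6, -51, -37, -6, -31] -> [45, -6, 51, 37, 6, 31] -> [-6, 6, 31, 37, 45, 51]
  [-17, -10, 35, -42, -2, 42] -> [17, 10, -35, 42, 2, -42] -> [8, 1, -44, 33, -7, -51] -> [-8, -1, 44, -33, 7, 51] -> [-33, -8, -1, 7, 44, 51]
  [-13, 47, 16, 46, 19] -> [13, -47, -16, -46, -19] -> [4, -56, -25, -55, -28] -> [-4, 56, 25, 55, 28] -> [-4, 25, 28, 55, 56]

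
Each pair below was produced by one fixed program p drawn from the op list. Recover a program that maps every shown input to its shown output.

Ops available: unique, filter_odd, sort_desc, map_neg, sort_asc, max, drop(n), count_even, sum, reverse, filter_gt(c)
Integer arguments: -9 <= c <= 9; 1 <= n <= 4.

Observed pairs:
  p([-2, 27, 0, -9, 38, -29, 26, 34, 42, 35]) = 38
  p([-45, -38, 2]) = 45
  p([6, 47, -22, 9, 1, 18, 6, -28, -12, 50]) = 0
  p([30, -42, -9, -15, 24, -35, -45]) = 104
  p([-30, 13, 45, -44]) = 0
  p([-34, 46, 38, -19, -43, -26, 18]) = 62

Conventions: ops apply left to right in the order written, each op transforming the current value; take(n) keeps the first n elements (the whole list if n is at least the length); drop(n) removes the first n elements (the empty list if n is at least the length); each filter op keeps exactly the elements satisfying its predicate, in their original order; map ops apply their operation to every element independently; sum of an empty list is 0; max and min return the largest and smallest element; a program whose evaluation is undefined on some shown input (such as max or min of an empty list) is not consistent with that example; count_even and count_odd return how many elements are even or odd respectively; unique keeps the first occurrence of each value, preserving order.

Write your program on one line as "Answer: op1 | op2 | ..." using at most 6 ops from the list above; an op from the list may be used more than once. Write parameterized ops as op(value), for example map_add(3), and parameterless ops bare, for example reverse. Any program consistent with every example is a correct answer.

map_neg | filter_gt(4) | filter_odd | sort_desc | sum

Check, running the answer program on each example:
  [-2, 27, 0, -9, 38, -29, 26, 34, 42, 35] -> [2, -27, 0, 9, -38, 29, -26, -34, -42, -35] -> [9, 29] -> [9, 29] -> [29, 9] -> 38
  [-45, -38, 2] -> [45, 38, -2] -> [45, 38] -> [45] -> [45] -> 45
  [6, 47, -22, 9, 1, 18, 6, -28, -12, 50] -> [-6, -47, 22, -9, -1, -18, -6, 28, 12, -50] -> [22, 28, 12] -> [] -> [] -> 0
  [30, -42, -9, -15, 24, -35, -45] -> [-30, 42, 9, 15, -24, 35, 45] -> [42, 9, 15, 35, 45] -> [9, 15, 35, 45] -> [45, 35, 15, 9] -> 104
  [-30, 13, 45, -44] -> [30, -13, -45, 44] -> [30, 44] -> [] -> [] -> 0
  [-34, 46, 38, -19, -43, -26, 18] -> [34, -46, -38, 19, 43, 26, -18] -> [34, 19, 43, 26] -> [19, 43] -> [43, 19] -> 62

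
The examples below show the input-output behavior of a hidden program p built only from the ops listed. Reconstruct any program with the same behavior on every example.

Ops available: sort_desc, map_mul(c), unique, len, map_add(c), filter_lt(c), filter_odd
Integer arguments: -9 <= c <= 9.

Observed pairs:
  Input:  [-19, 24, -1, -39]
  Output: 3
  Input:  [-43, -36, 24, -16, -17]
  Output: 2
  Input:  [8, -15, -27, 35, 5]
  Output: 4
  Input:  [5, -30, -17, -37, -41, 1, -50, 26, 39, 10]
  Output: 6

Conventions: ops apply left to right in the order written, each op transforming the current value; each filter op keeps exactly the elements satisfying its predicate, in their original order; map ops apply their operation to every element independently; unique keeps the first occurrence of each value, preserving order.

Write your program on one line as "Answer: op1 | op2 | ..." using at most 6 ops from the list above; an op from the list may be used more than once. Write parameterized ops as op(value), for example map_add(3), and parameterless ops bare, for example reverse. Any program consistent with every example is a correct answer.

sort_desc | map_mul(3) | map_mul(9) | filter_odd | len

Check, running the answer program on each example:
  [-19, 24, -1, -39] -> [24, -1, -19, -39] -> [72, -3, -57, -117] -> [648, -27, -513, -1053] -> [-27, -513, -1053] -> 3
  [-43, -36, 24, -16, -17] -> [24, -16, -17, -36, -43] -> [72, -48, -51, -108, -129] -> [648, -432, -459, -972, -1161] -> [-459, -1161] -> 2
  [8, -15, -27, 35, 5] -> [35, 8, 5, -15, -27] -> [105, 24, 15, -45, -81] -> [945, 216, 135, -405, -729] -> [945, 135, -405, -729] -> 4
  [5, -30, -17, -37, -41, 1, -50, 26, 39, 10] -> [39, 26, 10, 5, 1, -17, -30, -37, -41, -50] -> [117, 78, 30, 15, 3, -51, -90, -111, -123, -150] -> [1053, 702, 270, 135, 27, -459, -810, -999, -1107, -1350] -> [1053, 135, 27, -459, -999, -1107] -> 6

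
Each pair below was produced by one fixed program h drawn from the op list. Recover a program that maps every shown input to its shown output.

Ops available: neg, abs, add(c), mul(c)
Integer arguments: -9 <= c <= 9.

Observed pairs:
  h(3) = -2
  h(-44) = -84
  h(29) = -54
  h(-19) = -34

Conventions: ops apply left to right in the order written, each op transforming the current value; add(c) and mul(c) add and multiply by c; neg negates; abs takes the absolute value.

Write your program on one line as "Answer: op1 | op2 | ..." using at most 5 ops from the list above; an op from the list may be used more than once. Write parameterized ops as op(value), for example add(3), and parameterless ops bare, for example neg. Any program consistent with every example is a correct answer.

mul(-2) | abs | neg | add(8) | add(-4)

Check, running the answer program on each example:
  3 -> -6 -> 6 -> -6 -> 2 -> -2
  -44 -> 88 -> 88 -> -88 -> -80 -> -84
  29 -> -58 -> 58 -> -58 -> -50 -> -54
  -19 -> 38 -> 38 -> -38 -> -30 -> -34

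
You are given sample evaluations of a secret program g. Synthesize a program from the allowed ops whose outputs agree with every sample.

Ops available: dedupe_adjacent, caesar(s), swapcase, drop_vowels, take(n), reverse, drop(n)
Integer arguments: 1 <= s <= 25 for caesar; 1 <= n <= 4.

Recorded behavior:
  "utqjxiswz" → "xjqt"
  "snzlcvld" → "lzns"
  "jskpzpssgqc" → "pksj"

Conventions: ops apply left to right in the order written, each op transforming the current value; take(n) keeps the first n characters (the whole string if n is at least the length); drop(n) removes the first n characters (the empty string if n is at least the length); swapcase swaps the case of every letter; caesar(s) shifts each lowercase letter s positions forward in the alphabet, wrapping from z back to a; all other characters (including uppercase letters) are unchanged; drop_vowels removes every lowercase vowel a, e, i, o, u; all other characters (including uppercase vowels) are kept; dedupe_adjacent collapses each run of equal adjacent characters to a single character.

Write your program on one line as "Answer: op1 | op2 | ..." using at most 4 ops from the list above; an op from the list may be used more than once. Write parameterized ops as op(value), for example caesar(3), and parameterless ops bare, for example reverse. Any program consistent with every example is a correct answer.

drop_vowels | dedupe_adjacent | take(4) | reverse

Check, running the answer program on each example:
  "utqjxiswz" -> "tqjxswz" -> "tqjxswz" -> "tqjx" -> "xjqt"
  "snzlcvld" -> "snzlcvld" -> "snzlcvld" -> "snzl" -> "lzns"
  "jskpzpssgqc" -> "jskpzpssgqc" -> "jskpzpsgqc" -> "jskp" -> "pksj"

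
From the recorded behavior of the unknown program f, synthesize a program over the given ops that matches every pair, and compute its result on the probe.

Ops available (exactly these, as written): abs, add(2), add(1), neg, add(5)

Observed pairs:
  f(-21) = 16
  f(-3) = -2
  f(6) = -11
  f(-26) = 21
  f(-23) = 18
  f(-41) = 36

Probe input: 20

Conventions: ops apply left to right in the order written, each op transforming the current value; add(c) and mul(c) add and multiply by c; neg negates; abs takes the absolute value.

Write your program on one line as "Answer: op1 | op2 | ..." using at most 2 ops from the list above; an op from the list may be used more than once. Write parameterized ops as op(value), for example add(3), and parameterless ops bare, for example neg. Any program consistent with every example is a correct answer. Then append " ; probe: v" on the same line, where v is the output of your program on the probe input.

add(5) | neg ; probe: -25

Check, running the answer program on each example:
  -21 -> -16 -> 16
  -3 -> 2 -> -2
  6 -> 11 -> -11
  -26 -> -21 -> 21
  -23 -> -18 -> 18
  -41 -> -36 -> 36
  probe: 20 -> 25 -> -25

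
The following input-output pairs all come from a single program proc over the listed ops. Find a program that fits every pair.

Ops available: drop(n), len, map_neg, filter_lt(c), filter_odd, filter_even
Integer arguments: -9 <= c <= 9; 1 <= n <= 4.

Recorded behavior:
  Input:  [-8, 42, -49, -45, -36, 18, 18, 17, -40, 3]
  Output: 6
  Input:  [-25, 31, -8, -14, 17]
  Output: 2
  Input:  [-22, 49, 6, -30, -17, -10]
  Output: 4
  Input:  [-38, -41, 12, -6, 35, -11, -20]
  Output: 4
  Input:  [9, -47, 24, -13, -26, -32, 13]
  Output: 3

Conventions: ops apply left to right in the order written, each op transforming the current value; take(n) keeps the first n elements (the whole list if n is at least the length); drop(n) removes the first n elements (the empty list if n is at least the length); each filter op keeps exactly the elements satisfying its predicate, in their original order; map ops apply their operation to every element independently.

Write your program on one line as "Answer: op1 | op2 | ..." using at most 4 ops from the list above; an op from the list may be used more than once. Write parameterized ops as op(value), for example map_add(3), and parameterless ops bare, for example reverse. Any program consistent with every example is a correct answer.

map_neg | filter_even | len

Check, running the answer program on each example:
  [-8, 42, -49, -45, -36, 18, 18, 17, -40, 3] -> [8, -42, 49, 45, 36, -18, -18, -17, 40, -3] -> [8, -42, 36, -18, -18, 40] -> 6
  [-25, 31, -8, -14, 17] -> [25, -31, 8, 14, -17] -> [8, 14] -> 2
  [-22, 49, 6, -30, -17, -10] -> [22, -49, -6, 30, 17, 10] -> [22, -6, 30, 10] -> 4
  [-38, -41, 12, -6, 35, -11, -20] -> [38, 41, -12, 6, -35, 11, 20] -> [38, -12, 6, 20] -> 4
  [9, -47, 24, -13, -26, -32, 13] -> [-9, 47, -24, 13, 26, 32, -13] -> [-24, 26, 32] -> 3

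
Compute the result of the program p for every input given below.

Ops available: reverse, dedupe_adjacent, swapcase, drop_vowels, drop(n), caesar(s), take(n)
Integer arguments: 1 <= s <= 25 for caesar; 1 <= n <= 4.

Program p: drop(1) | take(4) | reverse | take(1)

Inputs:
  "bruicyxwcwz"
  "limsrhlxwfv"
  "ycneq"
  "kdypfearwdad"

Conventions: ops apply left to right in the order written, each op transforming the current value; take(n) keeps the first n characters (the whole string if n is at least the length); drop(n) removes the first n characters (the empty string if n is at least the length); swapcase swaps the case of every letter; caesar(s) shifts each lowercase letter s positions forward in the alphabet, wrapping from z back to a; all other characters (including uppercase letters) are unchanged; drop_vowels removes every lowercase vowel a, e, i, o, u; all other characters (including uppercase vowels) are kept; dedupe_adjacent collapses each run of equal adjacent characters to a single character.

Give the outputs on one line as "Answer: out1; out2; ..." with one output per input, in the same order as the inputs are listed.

"c"; "r"; "q"; "f"

Execution, op by op:
  "bruicyxwcwz" -> "ruicyxwcwz" -> "ruic" -> "ciur" -> "c"
  "limsrhlxwfv" -> "imsrhlxwfv" -> "imsr" -> "rsmi" -> "r"
  "ycneq" -> "cneq" -> "cneq" -> "qenc" -> "q"
  "kdypfearwdad" -> "dypfearwdad" -> "dypf" -> "fpyd" -> "f"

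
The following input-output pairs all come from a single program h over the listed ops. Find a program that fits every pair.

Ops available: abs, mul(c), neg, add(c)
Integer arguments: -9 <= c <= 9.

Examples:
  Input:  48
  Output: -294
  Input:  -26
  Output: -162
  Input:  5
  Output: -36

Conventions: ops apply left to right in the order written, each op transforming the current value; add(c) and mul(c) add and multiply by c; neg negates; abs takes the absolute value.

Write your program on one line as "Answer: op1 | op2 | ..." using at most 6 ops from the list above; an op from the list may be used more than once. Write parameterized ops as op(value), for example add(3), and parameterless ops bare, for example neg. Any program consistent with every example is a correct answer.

mul(-6) | abs | add(-3) | neg | add(-9)

Check, running the answer program on each example:
  48 -> -288 -> 288 -> 285 -> -285 -> -294
  -26 -> 156 -> 156 -> 153 -> -153 -> -162
  5 -> -30 -> 30 -> 27 -> -27 -> -36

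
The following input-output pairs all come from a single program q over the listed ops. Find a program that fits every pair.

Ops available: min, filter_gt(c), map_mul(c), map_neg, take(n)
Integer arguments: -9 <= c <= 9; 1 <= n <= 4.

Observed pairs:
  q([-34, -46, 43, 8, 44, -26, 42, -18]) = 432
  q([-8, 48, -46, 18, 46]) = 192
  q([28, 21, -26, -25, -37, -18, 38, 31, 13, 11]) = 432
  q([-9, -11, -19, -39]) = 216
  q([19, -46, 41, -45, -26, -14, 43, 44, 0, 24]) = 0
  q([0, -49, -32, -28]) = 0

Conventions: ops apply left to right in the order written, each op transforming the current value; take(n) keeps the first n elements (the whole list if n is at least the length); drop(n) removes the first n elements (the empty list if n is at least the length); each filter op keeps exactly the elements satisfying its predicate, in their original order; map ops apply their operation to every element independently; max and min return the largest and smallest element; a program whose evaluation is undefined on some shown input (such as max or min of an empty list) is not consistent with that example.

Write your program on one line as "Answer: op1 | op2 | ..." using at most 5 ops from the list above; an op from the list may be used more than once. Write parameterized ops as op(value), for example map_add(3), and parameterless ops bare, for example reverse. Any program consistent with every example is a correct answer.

map_mul(-6) | filter_gt(-8) | map_mul(4) | min

Check, running the answer program on each example:
  [-34, -46, 43, 8, 44, -26, 42, -18] -> [204, 276, -258, -48, -264, 156, -252, 108] -> [204, 276, 156, 108] -> [816, 1104, 624, 432] -> 432
  [-8, 48, -46, 18, 46] -> [48, -288, 276, -108, -276] -> [48, 276] -> [192, 1104] -> 192
  [28, 21, -26, -25, -37, -18, 38, 31, 13, 11] -> [-168, -126, 156, 150, 222, 108, -228, -186, -78, -66] -> [156, 150, 222, 108] -> [624, 600, 888, 432] -> 432
  [-9, -11, -19, -39] -> [54, 66, 114, 234] -> [54, 66, 114, 234] -> [216, 264, 456, 936] -> 216
  [19, -46, 41, -45, -26, -14, 43, 44, 0, 24] -> [-114, 276, -246, 270, 156, 84, -258, -264, 0, -144] -> [276, 270, 156, 84, 0] -> [1104, 1080, 624, 336, 0] -> 0
  [0, -49, -32, -28] -> [0, 294, 192, 168] -> [0, 294, 192, 168] -> [0, 1176, 768, 672] -> 0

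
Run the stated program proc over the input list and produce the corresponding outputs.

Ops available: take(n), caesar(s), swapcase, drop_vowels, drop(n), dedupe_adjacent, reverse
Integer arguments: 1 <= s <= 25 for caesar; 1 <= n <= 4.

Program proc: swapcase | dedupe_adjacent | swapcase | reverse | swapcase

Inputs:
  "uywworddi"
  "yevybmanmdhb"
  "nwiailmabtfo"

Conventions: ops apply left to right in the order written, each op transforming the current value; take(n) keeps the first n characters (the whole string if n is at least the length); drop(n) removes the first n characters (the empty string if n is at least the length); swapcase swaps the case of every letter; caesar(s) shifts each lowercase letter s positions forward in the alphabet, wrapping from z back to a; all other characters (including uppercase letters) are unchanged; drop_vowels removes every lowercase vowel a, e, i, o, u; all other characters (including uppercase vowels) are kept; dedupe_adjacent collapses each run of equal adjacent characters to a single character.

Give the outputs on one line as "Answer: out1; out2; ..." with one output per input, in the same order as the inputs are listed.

Execution, op by op:
  "uywworddi" -> "UYWWORDDI" -> "UYWORDI" -> "uywordi" -> "idrowyu" -> "IDROWYU"
  "yevybmanmdhb" -> "YEVYBMANMDHB" -> "YEVYBMANMDHB" -> "yevybmanmdhb" -> "bhdmnambyvey" -> "BHDMNAMBYVEY"
  "nwiailmabtfo" -> "NWIAILMABTFO" -> "NWIAILMABTFO" -> "nwiailmabtfo" -> "oftbamliaiwn" -> "OFTBAMLIAIWN"

"IDROWYU"; "BHDMNAMBYVEY"; "OFTBAMLIAIWN"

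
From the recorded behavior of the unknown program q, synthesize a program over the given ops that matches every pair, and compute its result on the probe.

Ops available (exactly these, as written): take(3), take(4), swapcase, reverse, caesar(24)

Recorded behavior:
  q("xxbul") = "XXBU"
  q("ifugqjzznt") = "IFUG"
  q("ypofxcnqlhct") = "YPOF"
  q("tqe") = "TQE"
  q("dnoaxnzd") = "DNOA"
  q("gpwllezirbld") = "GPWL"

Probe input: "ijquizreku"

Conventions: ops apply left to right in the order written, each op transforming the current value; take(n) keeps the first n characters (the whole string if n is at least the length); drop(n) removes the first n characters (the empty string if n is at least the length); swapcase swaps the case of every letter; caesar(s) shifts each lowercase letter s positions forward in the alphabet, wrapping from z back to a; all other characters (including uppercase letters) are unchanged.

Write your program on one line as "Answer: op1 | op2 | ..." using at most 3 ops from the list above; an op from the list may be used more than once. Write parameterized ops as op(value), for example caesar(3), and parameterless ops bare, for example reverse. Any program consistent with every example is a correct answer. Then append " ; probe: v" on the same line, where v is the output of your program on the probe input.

swapcase | take(4) ; probe: "IJQU"

Check, running the answer program on each example:
  "xxbul" -> "XXBUL" -> "XXBU"
  "ifugqjzznt" -> "IFUGQJZZNT" -> "IFUG"
  "ypofxcnqlhct" -> "YPOFXCNQLHCT" -> "YPOF"
  "tqe" -> "TQE" -> "TQE"
  "dnoaxnzd" -> "DNOAXNZD" -> "DNOA"
  "gpwllezirbld" -> "GPWLLEZIRBLD" -> "GPWL"
  probe: "ijquizreku" -> "IJQUIZREKU" -> "IJQU"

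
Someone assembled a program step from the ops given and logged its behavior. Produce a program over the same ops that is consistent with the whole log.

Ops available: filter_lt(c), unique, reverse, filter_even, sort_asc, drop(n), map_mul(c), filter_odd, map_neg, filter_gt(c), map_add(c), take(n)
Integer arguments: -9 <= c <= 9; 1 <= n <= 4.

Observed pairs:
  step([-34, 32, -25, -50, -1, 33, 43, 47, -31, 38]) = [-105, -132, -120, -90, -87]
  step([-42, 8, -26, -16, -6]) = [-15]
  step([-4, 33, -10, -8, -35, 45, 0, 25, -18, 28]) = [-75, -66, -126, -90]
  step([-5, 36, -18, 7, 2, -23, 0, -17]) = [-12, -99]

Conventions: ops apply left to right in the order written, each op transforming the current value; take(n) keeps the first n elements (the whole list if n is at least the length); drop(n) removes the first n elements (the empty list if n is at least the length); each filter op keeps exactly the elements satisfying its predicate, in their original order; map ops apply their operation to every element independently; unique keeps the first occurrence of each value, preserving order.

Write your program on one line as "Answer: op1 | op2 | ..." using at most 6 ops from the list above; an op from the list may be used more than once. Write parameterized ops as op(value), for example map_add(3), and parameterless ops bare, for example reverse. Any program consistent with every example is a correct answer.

reverse | map_mul(-3) | filter_lt(4) | map_add(9) | filter_lt(-8)

Check, running the answer program on each example:
  [-34, 32, -25, -50, -1, 33, 43, 47, -31, 38] -> [38, -31, 47, 43, 33, -1, -50, -25, 32, -34] -> [-114, 93, -141, -129, -99, 3, 150, 75, -96, 102] -> [-114, -141, -129, -99, 3, -96] -> [-105, -132, -120, -90, 12, -87] -> [-105, -132, -120, -90, -87]
  [-42, 8, -26, -16, -6] -> [-6, -16, -26, 8, -42] -> [18, 48, 78, -24, 126] -> [-24] -> [-15] -> [-15]
  [-4, 33, -10, -8, -35, 45, 0, 25, -18, 28] -> [28, -18, 25, 0, 45, -35, -8, -10, 33, -4] -> [-84, 54, -75, 0, -135, 105, 24, 30, -99, 12] -> [-84, -75, 0, -135, -99] -> [-75, -66, 9, -126, -90] -> [-75, -66, -126, -90]
  [-5, 36, -18, 7, 2, -23, 0, -17] -> [-17, 0, -23, 2, 7, -18, 36, -5] -> [51, 0, 69, -6, -21, 54, -108, 15] -> [0, -6, -21, -108] -> [9, 3, -12, -99] -> [-12, -99]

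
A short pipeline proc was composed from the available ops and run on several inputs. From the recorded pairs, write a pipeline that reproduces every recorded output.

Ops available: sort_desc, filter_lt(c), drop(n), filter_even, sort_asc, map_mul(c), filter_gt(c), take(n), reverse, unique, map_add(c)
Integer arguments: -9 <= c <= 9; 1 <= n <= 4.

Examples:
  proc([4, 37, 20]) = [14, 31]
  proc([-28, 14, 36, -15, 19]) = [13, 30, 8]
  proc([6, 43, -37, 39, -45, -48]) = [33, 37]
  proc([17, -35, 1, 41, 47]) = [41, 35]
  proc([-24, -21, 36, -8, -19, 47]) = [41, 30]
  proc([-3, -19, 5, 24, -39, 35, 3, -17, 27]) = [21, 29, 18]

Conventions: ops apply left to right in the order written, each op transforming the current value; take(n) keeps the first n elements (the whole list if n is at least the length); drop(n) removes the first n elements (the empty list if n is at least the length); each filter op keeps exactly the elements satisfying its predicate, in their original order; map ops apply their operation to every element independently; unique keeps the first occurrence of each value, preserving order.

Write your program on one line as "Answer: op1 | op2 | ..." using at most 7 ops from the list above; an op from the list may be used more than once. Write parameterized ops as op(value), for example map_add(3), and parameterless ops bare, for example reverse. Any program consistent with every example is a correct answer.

drop(1) | map_add(-1) | filter_gt(-4) | filter_gt(5) | map_add(-5) | reverse

Check, running the answer program on each example:
  [4, 37, 20] -> [37, 20] -> [36, 19] -> [36, 19] -> [36, 19] -> [31, 14] -> [14, 31]
  [-28, 14, 36, -15, 19] -> [14, 36, -15, 19] -> [13, 35, -16, 18] -> [13, 35, 18] -> [13, 35, 18] -> [8, 30, 13] -> [13, 30, 8]
  [6, 43, -37, 39, -45, -48] -> [43, -37, 39, -45, -48] -> [42, -38, 38, -46, -49] -> [42, 38] -> [42, 38] -> [37, 33] -> [33, 37]
  [17, -35, 1, 41, 47] -> [-35, 1, 41, 47] -> [-36, 0, 40, 46] -> [0, 40, 46] -> [40, 46] -> [35, 41] -> [41, 35]
  [-24, -21, 36, -8, -19, 47] -> [-21, 36, -8, -19, 47] -> [-22, 35, -9, -20, 46] -> [35, 46] -> [35, 46] -> [30, 41] -> [41, 30]
  [-3, -19, 5, 24, -39, 35, 3, -17, 27] -> [-19, 5, 24, -39, 35, 3, -17, 27] -> [-20, 4, 23, -40, 34, 2, -18, 26] -> [4, 23, 34, 2, 26] -> [23, 34, 26] -> [18, 29, 21] -> [21, 29, 18]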